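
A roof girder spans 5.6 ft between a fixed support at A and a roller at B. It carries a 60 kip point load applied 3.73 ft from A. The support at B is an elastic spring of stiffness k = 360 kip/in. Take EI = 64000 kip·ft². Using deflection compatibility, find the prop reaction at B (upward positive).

R_B = 24.79 kip

Take the reaction at B as the redundant and release it; the primary structure is a cantilever fixed at A.
Free-end deflection of the primary structure under the applied loading (downward +):
  point load 60 at a = 3.73: Pa²(3L − a)/(6EI) = 1818/EI
Tip deflection under a unit load at B: L³/(3EI) = 58.54/EI.
With EI = 64000 kip·ft²: δ_0 = 0.028413 ft and δ_{BB} = 0.000915 ft/kip.
Compatibility — the spring shortens by R_B/k under the reaction it provides: δ_0 − R_B·δ_{BB} = R_B/k. With 1/k = 1/(360×12) ft/kip = 0.000231 ft/kip, R_B = δ_0 / (δ_{BB} + 1/k) = 0.028413 / (0.000915 + 0.000231) = 24.79 kip.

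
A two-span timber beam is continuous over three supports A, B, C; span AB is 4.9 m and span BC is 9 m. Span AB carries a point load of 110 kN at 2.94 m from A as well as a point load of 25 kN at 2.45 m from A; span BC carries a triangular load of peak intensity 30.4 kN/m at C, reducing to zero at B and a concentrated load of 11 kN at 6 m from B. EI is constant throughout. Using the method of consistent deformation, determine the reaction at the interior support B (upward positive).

R_B = 174.1 kN

Release continuity at B by inserting a hinge; the redundant is the internal moment M_B. The primary structure is two simply-supported spans AB and BC.
End slopes at the hinge B, treating each span as simply supported:
  span AB: point load 110 at a = 2.94: Pab(L + a)/(6LEI) = 169/EI
  span AB: point load 25 at a = 2.45: Pab(L + a)/(6LEI) = 37.52/EI
  span BC: triangular load, peak 30.4: 7w₀L³/(360EI) = 430.9/EI
  span BC: point load 11 at a = 6: Pab(L + b)/(6LEI) = 44/EI
  relative rotation θ_0 = (206.5 + 474.9)/EI = 681.5/EI
A unit hogging moment at B produces rotation L₁/(3EI) + L₂/(3EI) = 4.633/EI.
Compatibility: M_B·(L₁+L₂)/(3EI) = θ_0, giving M_B = 147.1 kN·m (hogging).
Span AB, ΣM about A with M_B applied at B: R_B^{AB}·4.9 = 384.6 + 147.1, so R_B^{AB} = 108.5 kN and R_A = 135 − 108.5 = 26.48 kN.
Span BC, ΣM about C: R_B^{BC}·9 = 443.4 + 147.1, so R_B^{BC} = 65.61 kN and R_C = 147.8 − 65.61 = 82.19 kN.
R_B = 108.5 + 65.61 = 174.1 kN.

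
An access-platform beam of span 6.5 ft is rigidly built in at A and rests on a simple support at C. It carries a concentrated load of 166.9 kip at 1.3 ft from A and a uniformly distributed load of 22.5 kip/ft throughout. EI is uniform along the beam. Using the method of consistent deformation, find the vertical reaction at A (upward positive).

Release the roller at C. Primary structure: cantilever fixed at A.
Deflection at C on the released cantilever, summing each load's contribution:
  point load 166.9 at a = 1.3: Pa²(3L − a)/(6EI) = 855.6/EI
  UDL 22.5: wL⁴/(8EI) = 5020/EI
  δ_0 = 5876/EI
Tip deflection under a unit load at C: L³/(3EI) = 91.54/EI.
Compatibility at C: δ_0 − R_C·δ_{CC} = 0, so R_C = 5876/91.54 = 64.19 kip.
Vertical equilibrium: R_A = ΣP − R_C = 313.1 − 64.19 = 249 kip.

R_A = 249 kip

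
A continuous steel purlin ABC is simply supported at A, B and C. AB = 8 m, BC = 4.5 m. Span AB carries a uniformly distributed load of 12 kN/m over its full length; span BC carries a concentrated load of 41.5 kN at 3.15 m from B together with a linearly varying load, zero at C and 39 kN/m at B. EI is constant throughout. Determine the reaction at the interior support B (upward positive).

Take M_B as the redundant. Released structure: two simple spans AB and BC with a hinge at B.
Rotations at B on the released spans (each span's end-slope, ×1/EI):
  span AB: UDL 12: wL³/(24EI) = 256/EI
  span BC: point load 41.5 at a = 3.15: Pab(L + b)/(6LEI) = 38.24/EI
  span BC: triangular load, peak 39: w₀L³/(45EI) = 78.97/EI
  relative rotation θ_0 = (256 + 117.2)/EI = 373.2/EI
A unit hogging moment at B produces rotation L₁/(3EI) + L₂/(3EI) = 4.167/EI.
Slope continuity at B: θ_0 = M_B·4.167/EI, so M_B = 373.2/4.167 = 89.57 kN·m (hogging).
Span AB, ΣM about A with M_B applied at B: R_B^{AB}·8 = 384 + 89.57, so R_B^{AB} = 59.2 kN and R_A = 96 − 59.2 = 36.8 kN.
Span BC, ΣM about C: R_B^{BC}·4.5 = 319.3 + 89.57, so R_B^{BC} = 90.85 kN and R_C = 129.2 − 90.85 = 38.4 kN.
R_B = 59.2 + 90.85 = 150.1 kN.

R_B = 150.1 kN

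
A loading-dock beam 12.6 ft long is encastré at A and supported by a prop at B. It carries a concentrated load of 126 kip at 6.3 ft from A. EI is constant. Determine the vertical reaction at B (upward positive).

Release the roller at B. Primary structure: cantilever fixed at A.
Free-end deflection of the primary structure under the applied loading (downward +):
  point load 126 at a = 6.3: Pa²(3L − a)/(6EI) = 26255/EI
Tip deflection under a unit load at B: L³/(3EI) = 666.8/EI.
Compatibility at B: δ_0 − R_B·δ_{BB} = 0, so R_B = 26255/666.8 = 39.38 kip.

R_B = 39.38 kip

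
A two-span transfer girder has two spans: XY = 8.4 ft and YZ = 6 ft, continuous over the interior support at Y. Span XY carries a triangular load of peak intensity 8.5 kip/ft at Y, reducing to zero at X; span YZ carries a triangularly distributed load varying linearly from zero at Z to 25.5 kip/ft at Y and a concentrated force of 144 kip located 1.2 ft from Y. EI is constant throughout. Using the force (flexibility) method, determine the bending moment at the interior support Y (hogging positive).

Insert a hinge at Y; M_Y is the redundant, and each span becomes simply supported.
Discontinuity in slope at Y on the released structure — sum the simple-span end rotations:
  span XY: triangular load, peak 8.5: w₀L³/(45EI) = 112/EI
  span YZ: triangular load, peak 25.5: w₀L³/(45EI) = 122.4/EI
  span YZ: point load 144 at a = 1.2: Pab(L + b)/(6LEI) = 248.8/EI
  relative rotation θ_0 = (112 + 371.2)/EI = 483.2/EI
A unit hogging moment at Y produces rotation L₁/(3EI) + L₂/(3EI) = 4.8/EI.
Compatibility: M_Y·(L₁+L₂)/(3EI) = θ_0, giving M_Y = 100.7 kip·ft (hogging).

M_Y = 100.7 kip·ft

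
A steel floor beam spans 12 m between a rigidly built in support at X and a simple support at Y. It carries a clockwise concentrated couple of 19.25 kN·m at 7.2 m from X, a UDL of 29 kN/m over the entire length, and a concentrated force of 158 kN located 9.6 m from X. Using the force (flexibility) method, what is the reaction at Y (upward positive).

R_Y = 243.8 kN

Remove the prop at Y; the released (primary) structure is a cantilever built in at X.
Primary-structure tip deflection at Y by superposition:
  clockwise couple 19.25 at a = 7.2: M₀a(2L − a)/(2EI) = 1164/EI
  UDL 29: wL⁴/(8EI) = 75168/EI
  point load 158 at a = 9.6: Pa²(3L − a)/(6EI) = 64070/EI
  δ_0 = 140402/EI
Flexibility coefficient — unit upward force at Y: δ_{YY} = L³/(3EI) = 576/EI.
Compatibility at Y: δ_0 − R_Y·δ_{YY} = 0, so R_Y = 140402/576 = 243.8 kN.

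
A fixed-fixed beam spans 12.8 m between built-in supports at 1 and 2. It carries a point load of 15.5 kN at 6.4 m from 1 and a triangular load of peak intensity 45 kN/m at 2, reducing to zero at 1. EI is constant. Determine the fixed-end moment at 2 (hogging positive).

Take the two fixed-end moments M_1, M_2 as redundants; the released structure is the simple span 12.
On the primary (simply-supported) span, the end slopes from the loading are:
  at 1: point load 15.5 at a = 6.4: Pab(L + b)/(6LEI) = 158.7/EI
  at 2: point load 15.5 at a = 6.4: Pab(L + a)/(6LEI) = 158.7/EI
  at 1: triangular load, peak 45: 7w₀L³/(360EI) = 1835/EI
  at 2: triangular load, peak 45: w₀L³/(45EI) = 2097/EI
  θ_10 = 1994/EI,  θ_20 = 2256/EI
Flexibility coefficients: a unit moment at one end gives L/(3EI) there and L/(6EI) at the far end, so f₁₁ = f₂₂ = 4.267/EI and f₁₂ = f₂₁ = 2.133/EI.
Compatibility — zero rotation at each built-in end:
  4.267 M_1 + 2.133 M_2 = 1994
  2.133 M_1 + 4.267 M_2 = 2256
Solving the pair gives M_1 = 270.6 kN·m and M_2 = 393.4 kN·m (hogging).

M_2 = 393.4 kN·m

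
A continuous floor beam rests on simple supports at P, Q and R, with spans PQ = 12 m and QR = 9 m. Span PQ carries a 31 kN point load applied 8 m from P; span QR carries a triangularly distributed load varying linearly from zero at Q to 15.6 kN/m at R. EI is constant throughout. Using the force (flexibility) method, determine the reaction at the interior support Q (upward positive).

Take M_Q as the redundant. Released structure: two simple spans PQ and QR with a hinge at Q.
Discontinuity in slope at Q on the released structure — sum the simple-span end rotations:
  span PQ: point load 31 at a = 8: Pab(L + a)/(6LEI) = 275.6/EI
  span QR: triangular load, peak 15.6: 7w₀L³/(360EI) = 221.1/EI
  relative rotation θ_0 = (275.6 + 221.1)/EI = 496.7/EI
A unit hogging moment at Q produces rotation L₁/(3EI) + L₂/(3EI) = 7/EI.
Compatibility: M_Q·(L₁+L₂)/(3EI) = θ_0, giving M_Q = 70.96 kN·m (hogging).
Span PQ, ΣM about P with M_Q applied at Q: R_Q^{PQ}·12 = 248 + 70.96, so R_Q^{PQ} = 26.58 kN and R_P = 31 − 26.58 = 4.42 kN.
Span QR, ΣM about R: R_Q^{QR}·9 = 210.6 + 70.96, so R_Q^{QR} = 31.28 kN and R_R = 70.2 − 31.28 = 38.92 kN.
R_Q = 26.58 + 31.28 = 57.86 kN.

R_Q = 57.86 kN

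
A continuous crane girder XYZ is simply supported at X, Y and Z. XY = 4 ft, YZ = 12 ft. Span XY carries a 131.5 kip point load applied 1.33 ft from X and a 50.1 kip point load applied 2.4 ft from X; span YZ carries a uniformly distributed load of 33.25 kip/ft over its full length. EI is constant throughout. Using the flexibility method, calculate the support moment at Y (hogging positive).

M_Y = 477.9 kip·ft

Take M_Y as the redundant. Released structure: two simple spans XY and YZ with a hinge at Y.
Discontinuity in slope at Y on the released structure — sum the simple-span end rotations:
  span XY: point load 131.5 at a = 1.33: Pab(L + a)/(6LEI) = 103.7/EI
  span XY: point load 50.1 at a = 2.4: Pab(L + a)/(6LEI) = 51.3/EI
  span YZ: UDL 33.25: wL³/(24EI) = 2394/EI
  relative rotation θ_0 = (155 + 2394)/EI = 2549/EI
A unit hogging moment at Y produces rotation L₁/(3EI) + L₂/(3EI) = 5.333/EI.
Compatibility: M_Y·(L₁+L₂)/(3EI) = θ_0, giving M_Y = 477.9 kip·ft (hogging).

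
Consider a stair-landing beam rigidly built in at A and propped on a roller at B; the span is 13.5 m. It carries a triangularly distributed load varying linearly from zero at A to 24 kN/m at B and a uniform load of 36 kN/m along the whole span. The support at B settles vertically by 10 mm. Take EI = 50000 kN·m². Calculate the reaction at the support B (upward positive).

Remove the prop at B; the released (primary) structure is a cantilever built in at A.
Downward deflection at the released point B due to the loads:
  triangular load, peak 24 at the free end: 11w₀L⁴/(120EI) = 73073/EI
  UDL 36: wL⁴/(8EI) = 149468/EI
  δ_0 = 222541/EI
Tip deflection under a unit load at B: L³/(3EI) = 820.1/EI.
With EI = 50000 kN·m²: δ_0 = 4.4508 m and δ_{BB} = 0.016403 m/kN.
Compatibility — the beam at B must follow the support down by 0.01 m: δ_0 − R_B·δ_{BB} = 0.01, so R_B = (4.4508 − 0.01)/0.016403 = 270.7 kN.

R_B = 270.7 kN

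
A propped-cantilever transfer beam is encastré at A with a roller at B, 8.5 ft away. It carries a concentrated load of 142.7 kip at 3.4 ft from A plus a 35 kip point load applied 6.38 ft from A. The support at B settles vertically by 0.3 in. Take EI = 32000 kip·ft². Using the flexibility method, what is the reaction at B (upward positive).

Release the roller at B. Primary structure: cantilever fixed at A.
Free-end deflection of the primary structure under the applied loading (downward +):
  point load 142.7 at a = 3.4: Pa²(3L − a)/(6EI) = 6076/EI
  point load 35 at a = 6.38: Pa²(3L − a)/(6EI) = 4540/EI
  δ_0 = 10616/EI
Flexibility coefficient — unit upward force at B: δ_{BB} = L³/(3EI) = 204.7/EI.
With EI = 32000 kip·ft²: δ_0 = 0.33175 ft and δ_{BB} = 0.006397 ft/kip.
Compatibility — the beam at B must follow the support down by 0.025 ft: δ_0 − R_B·δ_{BB} = 0.025, so R_B = (0.33175 − 0.025)/0.006397 = 47.95 kip.

R_B = 47.95 kip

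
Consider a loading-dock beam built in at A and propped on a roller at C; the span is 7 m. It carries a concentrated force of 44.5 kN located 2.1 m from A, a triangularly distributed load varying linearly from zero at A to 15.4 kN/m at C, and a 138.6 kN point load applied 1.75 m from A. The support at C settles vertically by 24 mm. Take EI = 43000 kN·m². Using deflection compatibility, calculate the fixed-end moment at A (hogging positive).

M_A = 322 kN·m

Choose R_C as the redundant. The primary structure is the cantilever fixed at A.
Primary-structure tip deflection at C by superposition:
  point load 44.5 at a = 2.1: Pa²(3L − a)/(6EI) = 618.2/EI
  triangular load, peak 15.4 at the free end: 11w₀L⁴/(120EI) = 3389/EI
  point load 138.6 at a = 1.75: Pa²(3L − a)/(6EI) = 1362/EI
  δ_0 = 5369/EI
Flexibility coefficient — unit upward force at C: δ_{CC} = L³/(3EI) = 114.3/EI.
With EI = 43000 kN·m²: δ_0 = 0.12487 m and δ_{CC} = 0.002659 m/kN.
Compatibility — the beam at C must follow the support down by 0.024 m: δ_0 − R_C·δ_{CC} = 0.024, so R_C = (0.12487 − 0.024)/0.002659 = 37.94 kN.
Moment equilibrium about A: M_A = Σ(load moments about A) − R_C·L = 587.5 − 37.94×7 = 322 kN·m.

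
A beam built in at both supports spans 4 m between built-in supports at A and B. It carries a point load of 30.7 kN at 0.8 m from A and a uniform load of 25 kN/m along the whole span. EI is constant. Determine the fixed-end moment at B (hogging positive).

Release both end moments; the primary structure is a simply-supported span AB with redundants M_A and M_B.
Simple-span end rotations at A and B under the given loads:
  at A: point load 30.7 at a = 0.8: Pab(L + b)/(6LEI) = 23.58/EI
  at B: point load 30.7 at a = 0.8: Pab(L + a)/(6LEI) = 15.72/EI
  at A: UDL 25: wL³/(24EI) = 66.67/EI
  at B: UDL 25: wL³/(24EI) = 66.67/EI
  θ_A0 = 90.24/EI,  θ_B0 = 82.39/EI
Flexibility coefficients: a unit moment at one end gives L/(3EI) there and L/(6EI) at the far end, so f₁₁ = f₂₂ = 1.333/EI and f₁₂ = f₂₁ = 0.6667/EI.
Compatibility — zero rotation at each built-in end:
  1.333 M_A + 0.6667 M_B = 90.24
  0.6667 M_A + 1.333 M_B = 82.39
Solving the pair gives M_A = 49.05 kN·m and M_B = 37.26 kN·m (hogging).

M_B = 37.26 kN·m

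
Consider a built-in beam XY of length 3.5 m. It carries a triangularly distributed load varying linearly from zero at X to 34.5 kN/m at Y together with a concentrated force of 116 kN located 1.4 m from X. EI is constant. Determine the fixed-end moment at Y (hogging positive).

Take the two fixed-end moments M_X, M_Y as redundants; the released structure is the simple span XY.
End rotations of the released simple span under the applied load (×1/EI):
  at X: triangular load, peak 34.5: 7w₀L³/(360EI) = 28.76/EI
  at Y: triangular load, peak 34.5: w₀L³/(45EI) = 32.87/EI
  at X: point load 116 at a = 1.4: Pab(L + b)/(6LEI) = 90.94/EI
  at Y: point load 116 at a = 1.4: Pab(L + a)/(6LEI) = 79.58/EI
  θ_X0 = 119.7/EI,  θ_Y0 = 112.4/EI
Flexibility coefficients: a unit moment at one end gives L/(3EI) there and L/(6EI) at the far end, so f₁₁ = f₂₂ = 1.167/EI and f₁₂ = f₂₁ = 0.5833/EI.
Compatibility — zero rotation at each built-in end:
  1.167 M_X + 0.5833 M_Y = 119.7
  0.5833 M_X + 1.167 M_Y = 112.4
Solving the pair gives M_X = 72.55 kN·m and M_Y = 60.11 kN·m (hogging).

M_Y = 60.11 kN·m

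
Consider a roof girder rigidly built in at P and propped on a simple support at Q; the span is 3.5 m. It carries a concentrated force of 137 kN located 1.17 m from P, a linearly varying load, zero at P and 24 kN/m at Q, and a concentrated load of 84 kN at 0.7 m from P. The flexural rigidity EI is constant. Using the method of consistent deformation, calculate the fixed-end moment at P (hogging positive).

M_P = 148.4 kN·m

Release the roller at Q. Primary structure: cantilever fixed at P.
Primary-structure tip deflection at Q by superposition:
  point load 137 at a = 1.17: Pa²(3L − a)/(6EI) = 291.6/EI
  triangular load, peak 24 at the free end: 11w₀L⁴/(120EI) = 330.1/EI
  point load 84 at a = 0.7: Pa²(3L − a)/(6EI) = 67.23/EI
  δ_0 = 689/EI
Tip deflection under a unit load at Q: L³/(3EI) = 14.29/EI.
The prop prevents deflection at Q: R_Q = δ_0/δ_{QQ} = 689/14.29 = 48.21 kN.
Moment equilibrium about P: M_P = Σ(load moments about P) − R_Q·L = 317.1 − 48.21×3.5 = 148.4 kN·m.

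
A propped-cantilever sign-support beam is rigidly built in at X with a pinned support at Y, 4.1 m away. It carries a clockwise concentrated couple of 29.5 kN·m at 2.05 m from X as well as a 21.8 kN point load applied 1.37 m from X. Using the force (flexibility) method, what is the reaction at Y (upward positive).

R_Y = 11.34 kN

Release the roller at Y. Primary structure: cantilever fixed at X.
Deflection at Y on the released cantilever, summing each load's contribution:
  clockwise couple 29.5 at a = 2.05: M₀a(2L − a)/(2EI) = 186/EI
  point load 21.8 at a = 1.37: Pa²(3L − a)/(6EI) = 74.54/EI
  δ_0 = 260.5/EI
Flexibility coefficient — unit upward force at Y: δ_{YY} = L³/(3EI) = 22.97/EI.
The prop prevents deflection at Y: R_Y = δ_0/δ_{YY} = 260.5/22.97 = 11.34 kN.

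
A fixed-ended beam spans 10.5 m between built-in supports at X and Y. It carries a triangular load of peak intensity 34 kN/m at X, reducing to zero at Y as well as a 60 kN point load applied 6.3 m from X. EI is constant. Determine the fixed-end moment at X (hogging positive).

Release both end moments; the primary structure is a simply-supported span XY with redundants M_X and M_Y.
Simple-span end rotations at X and Y under the given loads:
  at X: triangular load, peak 34: w₀L³/(45EI) = 874.6/EI
  at Y: triangular load, peak 34: 7w₀L³/(360EI) = 765.3/EI
  at X: point load 60 at a = 6.3: Pab(L + b)/(6LEI) = 370.4/EI
  at Y: point load 60 at a = 6.3: Pab(L + a)/(6LEI) = 423.4/EI
  θ_X0 = 1245/EI,  θ_Y0 = 1189/EI
Flexibility coefficients: a unit moment at one end gives L/(3EI) there and L/(6EI) at the far end, so f₁₁ = f₂₂ = 3.5/EI and f₁₂ = f₂₁ = 1.75/EI.
Compatibility — zero rotation at each built-in end:
  3.5 M_X + 1.75 M_Y = 1245
  1.75 M_X + 3.5 M_Y = 1189
Solving the pair gives M_X = 247.9 kN·m and M_Y = 215.7 kN·m (hogging).

M_X = 247.9 kN·m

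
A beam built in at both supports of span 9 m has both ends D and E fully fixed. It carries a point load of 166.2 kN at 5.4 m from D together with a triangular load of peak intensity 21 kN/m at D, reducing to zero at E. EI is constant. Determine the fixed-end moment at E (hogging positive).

M_E = 272.1 kN·m

Take the two fixed-end moments M_D, M_E as redundants; the released structure is the simple span DE.
On the primary (simply-supported) span, the end slopes from the loading are:
  at D: point load 166.2 at a = 5.4: Pab(L + b)/(6LEI) = 753.9/EI
  at E: point load 166.2 at a = 5.4: Pab(L + a)/(6LEI) = 861.6/EI
  at D: triangular load, peak 21: w₀L³/(45EI) = 340.2/EI
  at E: triangular load, peak 21: 7w₀L³/(360EI) = 297.7/EI
  θ_D0 = 1094/EI,  θ_E0 = 1159/EI
Flexibility coefficients: a unit moment at one end gives L/(3EI) there and L/(6EI) at the far end, so f₁₁ = f₂₂ = 3/EI and f₁₂ = f₂₁ = 1.5/EI.
Compatibility — zero rotation at each built-in end:
  3 M_D + 1.5 M_E = 1094
  1.5 M_D + 3 M_E = 1159
Solving the pair gives M_D = 228.6 kN·m and M_E = 272.1 kN·m (hogging).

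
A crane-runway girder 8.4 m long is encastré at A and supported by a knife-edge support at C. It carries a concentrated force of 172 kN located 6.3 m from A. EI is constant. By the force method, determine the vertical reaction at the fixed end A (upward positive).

Remove the prop at C; the released (primary) structure is a cantilever built in at A.
Free-end deflection of the primary structure under the applied loading (downward +):
  point load 172 at a = 6.3: Pa²(3L − a)/(6EI) = 21504/EI
Flexibility coefficient — unit upward force at C: δ_{CC} = L³/(3EI) = 197.6/EI.
Compatibility at C: δ_0 − R_C·δ_{CC} = 0, so R_C = 21504/197.6 = 108.8 kN.
Vertical equilibrium: R_A = ΣP − R_C = 172 − 108.8 = 63.16 kN.

R_A = 63.16 kN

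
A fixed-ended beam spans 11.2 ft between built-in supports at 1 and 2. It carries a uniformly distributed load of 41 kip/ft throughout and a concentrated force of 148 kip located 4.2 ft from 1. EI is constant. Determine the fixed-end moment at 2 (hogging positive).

Take the two fixed-end moments M_1, M_2 as redundants; the released structure is the simple span 12.
Simple-span end rotations at 1 and 2 under the given loads:
  at 1: UDL 41: wL³/(24EI) = 2400/EI
  at 2: UDL 41: wL³/(24EI) = 2400/EI
  at 1: point load 148 at a = 4.2: Pab(L + b)/(6LEI) = 1178/EI
  at 2: point load 148 at a = 4.2: Pab(L + a)/(6LEI) = 997.1/EI
  θ_10 = 3579/EI,  θ_20 = 3397/EI
Flexibility coefficients: a unit moment at one end gives L/(3EI) there and L/(6EI) at the far end, so f₁₁ = f₂₂ = 3.733/EI and f₁₂ = f₂₁ = 1.867/EI.
Compatibility — zero rotation at each built-in end:
  3.733 M_1 + 1.867 M_2 = 3579
  1.867 M_1 + 3.733 M_2 = 3397
Solving the pair gives M_1 = 671.4 kip·ft and M_2 = 574.3 kip·ft (hogging).

M_2 = 574.3 kip·ft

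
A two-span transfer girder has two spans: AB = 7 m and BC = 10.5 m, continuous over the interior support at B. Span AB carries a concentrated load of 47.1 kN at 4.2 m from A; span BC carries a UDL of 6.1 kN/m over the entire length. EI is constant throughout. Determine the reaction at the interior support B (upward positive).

Release continuity at B by inserting a hinge; the redundant is the internal moment M_B. The primary structure is two simply-supported spans AB and BC.
Discontinuity in slope at B on the released structure — sum the simple-span end rotations:
  span AB: point load 47.1 at a = 4.2: Pab(L + a)/(6LEI) = 147.7/EI
  span BC: UDL 6.1: wL³/(24EI) = 294.2/EI
  relative rotation θ_0 = (147.7 + 294.2)/EI = 441.9/EI
A unit hogging moment at B produces rotation L₁/(3EI) + L₂/(3EI) = 5.833/EI.
Slope continuity at B: θ_0 = M_B·5.833/EI, so M_B = 441.9/5.833 = 75.76 kN·m (hogging).
Span AB, ΣM about A with M_B applied at B: R_B^{AB}·7 = 197.8 + 75.76, so R_B^{AB} = 39.08 kN and R_A = 47.1 − 39.08 = 8.017 kN.
Span BC, ΣM about C: R_B^{BC}·10.5 = 336.3 + 75.76, so R_B^{BC} = 39.24 kN and R_C = 64.05 − 39.24 = 24.81 kN.
R_B = 39.08 + 39.24 = 78.32 kN.

R_B = 78.32 kN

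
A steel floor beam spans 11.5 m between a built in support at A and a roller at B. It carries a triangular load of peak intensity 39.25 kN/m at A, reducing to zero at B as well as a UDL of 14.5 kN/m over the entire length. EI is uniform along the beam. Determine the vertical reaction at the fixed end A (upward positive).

R_A = 284.8 kN

Release the roller at B. Primary structure: cantilever fixed at A.
Downward deflection at the released point B due to the loads:
  triangular load, peak 39.25 at the fixed end: w₀L⁴/(30EI) = 22883/EI
  UDL 14.5: wL⁴/(8EI) = 31701/EI
  δ_0 = 54584/EI
Flexibility coefficient — unit upward force at B: δ_{BB} = L³/(3EI) = 507/EI.
The prop prevents deflection at B: R_B = δ_0/δ_{BB} = 54584/507 = 107.7 kN.
Vertical equilibrium: R_A = ΣP − R_B = 392.4 − 107.7 = 284.8 kN.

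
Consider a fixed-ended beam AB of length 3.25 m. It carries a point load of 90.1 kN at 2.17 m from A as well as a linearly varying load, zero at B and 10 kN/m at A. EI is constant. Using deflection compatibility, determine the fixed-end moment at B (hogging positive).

Release both end moments; the primary structure is a simply-supported span AB with redundants M_A and M_B.
End rotations of the released simple span under the applied load (×1/EI):
  at A: point load 90.1 at a = 2.17: Pab(L + b)/(6LEI) = 46.89/EI
  at B: point load 90.1 at a = 2.17: Pab(L + a)/(6LEI) = 58.69/EI
  at A: triangular load, peak 10: w₀L³/(45EI) = 7.628/EI
  at B: triangular load, peak 10: 7w₀L³/(360EI) = 6.675/EI
  θ_A0 = 54.52/EI,  θ_B0 = 65.37/EI
Flexibility coefficients: a unit moment at one end gives L/(3EI) there and L/(6EI) at the far end, so f₁₁ = f₂₂ = 1.083/EI and f₁₂ = f₂₁ = 0.5417/EI.
Compatibility — zero rotation at each built-in end:
  1.083 M_A + 0.5417 M_B = 54.52
  0.5417 M_A + 1.083 M_B = 65.37
Solving the pair gives M_A = 26.87 kN·m and M_B = 46.9 kN·m (hogging).

M_B = 46.9 kN·m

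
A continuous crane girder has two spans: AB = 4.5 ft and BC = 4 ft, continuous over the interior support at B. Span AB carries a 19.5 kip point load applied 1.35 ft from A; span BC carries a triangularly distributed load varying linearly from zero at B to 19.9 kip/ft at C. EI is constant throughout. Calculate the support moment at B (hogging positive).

M_B = 15.08 kip·ft

Insert a hinge at B; M_B is the redundant, and each span becomes simply supported.
Discontinuity in slope at B on the released structure — sum the simple-span end rotations:
  span AB: point load 19.5 at a = 1.35: Pab(L + a)/(6LEI) = 17.97/EI
  span BC: triangular load, peak 19.9: 7w₀L³/(360EI) = 24.76/EI
  relative rotation θ_0 = (17.97 + 24.76)/EI = 42.73/EI
A unit hogging moment at B produces rotation L₁/(3EI) + L₂/(3EI) = 2.833/EI.
Compatibility: M_B·(L₁+L₂)/(3EI) = θ_0, giving M_B = 15.08 kip·ft (hogging).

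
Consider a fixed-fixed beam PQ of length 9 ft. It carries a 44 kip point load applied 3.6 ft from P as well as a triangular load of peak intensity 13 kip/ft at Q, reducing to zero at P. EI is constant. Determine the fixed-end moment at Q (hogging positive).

Take the two fixed-end moments M_P, M_Q as redundants; the released structure is the simple span PQ.
Simple-span end rotations at P and Q under the given loads:
  at P: point load 44 at a = 3.6: Pab(L + b)/(6LEI) = 228.1/EI
  at Q: point load 44 at a = 3.6: Pab(L + a)/(6LEI) = 199.6/EI
  at P: triangular load, peak 13: 7w₀L³/(360EI) = 184.3/EI
  at Q: triangular load, peak 13: w₀L³/(45EI) = 210.6/EI
  θ_P0 = 412.4/EI,  θ_Q0 = 410.2/EI
Flexibility coefficients: a unit moment at one end gives L/(3EI) there and L/(6EI) at the far end, so f₁₁ = f₂₂ = 3/EI and f₁₂ = f₂₁ = 1.5/EI.
Compatibility — zero rotation at each built-in end:
  3 M_P + 1.5 M_Q = 412.4
  1.5 M_P + 3 M_Q = 410.2
Solving the pair gives M_P = 92.12 kip·ft and M_Q = 90.67 kip·ft (hogging).

M_Q = 90.67 kip·ft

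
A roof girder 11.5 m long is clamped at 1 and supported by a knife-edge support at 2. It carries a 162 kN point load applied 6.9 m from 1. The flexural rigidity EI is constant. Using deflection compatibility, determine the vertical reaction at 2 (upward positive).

Release the roller at 2. Primary structure: cantilever fixed at 1.
Deflection at 2 on the released cantilever, summing each load's contribution:
  point load 162 at a = 6.9: Pa²(3L − a)/(6EI) = 35479/EI
Tip deflection under a unit load at 2: L³/(3EI) = 507/EI.
Compatibility at 2: δ_0 − R_2·δ_{22} = 0, so R_2 = 35479/507 = 69.98 kN.

R_2 = 69.98 kN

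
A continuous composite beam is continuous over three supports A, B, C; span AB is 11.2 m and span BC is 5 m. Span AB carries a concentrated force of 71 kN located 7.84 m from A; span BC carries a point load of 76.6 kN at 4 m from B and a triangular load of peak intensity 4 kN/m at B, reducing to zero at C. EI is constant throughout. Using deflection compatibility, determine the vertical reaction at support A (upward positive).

Take M_B as the redundant. Released structure: two simple spans AB and BC with a hinge at B.
Discontinuity in slope at B on the released structure — sum the simple-span end rotations:
  span AB: point load 71 at a = 7.84: Pab(L + a)/(6LEI) = 529.9/EI
  span BC: point load 76.6 at a = 4: Pab(L + b)/(6LEI) = 61.28/EI
  span BC: triangular load, peak 4: w₀L³/(45EI) = 11.11/EI
  relative rotation θ_0 = (529.9 + 72.39)/EI = 602.3/EI
A unit hogging moment at B produces rotation L₁/(3EI) + L₂/(3EI) = 5.4/EI.
Slope continuity at B: θ_0 = M_B·5.4/EI, so M_B = 602.3/5.4 = 111.5 kN·m (hogging).
Span AB, ΣM about A with M_B applied at B: R_B^{AB}·11.2 = 556.6 + 111.5, so R_B^{AB} = 59.66 kN and R_A = 71 − 59.66 = 11.34 kN.

R_A = 11.34 kN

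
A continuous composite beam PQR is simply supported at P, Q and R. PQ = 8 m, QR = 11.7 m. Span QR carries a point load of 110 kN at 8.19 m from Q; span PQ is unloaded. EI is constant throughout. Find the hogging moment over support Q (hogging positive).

Insert a hinge at Q; M_Q is the redundant, and each span becomes simply supported.
End slopes at the hinge Q, treating each span as simply supported:
  span QR: point load 110 at a = 8.19: Pab(L + b)/(6LEI) = 685.1/EI
  relative rotation θ_0 = (0 + 685.1)/EI = 685.1/EI
A unit hogging moment at Q produces rotation L₁/(3EI) + L₂/(3EI) = 6.567/EI.
Slope continuity at Q: θ_0 = M_Q·6.567/EI, so M_Q = 685.1/6.567 = 104.3 kN·m (hogging).

M_Q = 104.3 kN·m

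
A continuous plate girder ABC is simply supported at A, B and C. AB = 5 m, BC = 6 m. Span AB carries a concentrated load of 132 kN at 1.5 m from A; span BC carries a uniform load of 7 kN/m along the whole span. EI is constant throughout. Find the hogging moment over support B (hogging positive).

Take M_B as the redundant. Released structure: two simple spans AB and BC with a hinge at B.
Discontinuity in slope at B on the released structure — sum the simple-span end rotations:
  span AB: point load 132 at a = 1.5: Pab(L + a)/(6LEI) = 150.2/EI
  span BC: UDL 7: wL³/(24EI) = 63/EI
  relative rotation θ_0 = (150.2 + 63)/EI = 213.2/EI
A unit hogging moment at B produces rotation L₁/(3EI) + L₂/(3EI) = 3.667/EI.
Slope continuity at B: θ_0 = M_B·3.667/EI, so M_B = 213.2/3.667 = 58.13 kN·m (hogging).

M_B = 58.13 kN·m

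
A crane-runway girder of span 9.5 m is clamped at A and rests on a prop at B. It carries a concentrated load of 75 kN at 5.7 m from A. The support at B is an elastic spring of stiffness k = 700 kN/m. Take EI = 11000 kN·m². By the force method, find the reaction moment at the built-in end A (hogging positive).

Release the roller at B. Primary structure: cantilever fixed at A.
Free-end deflection of the primary structure under the applied loading (downward +):
  point load 75 at a = 5.7: Pa²(3L − a)/(6EI) = 9260/EI
Flexibility coefficient — unit upward force at B: δ_{BB} = L³/(3EI) = 285.8/EI.
With EI = 11000 kN·m²: δ_0 = 0.84179 m and δ_{BB} = 0.025981 m/kN.
Compatibility — the spring shortens by R_B/k under the reaction it provides: δ_0 − R_B·δ_{BB} = R_B/k. With 1/k = 0.001429 m/kN, R_B = δ_0 / (δ_{BB} + 1/k) = 0.84179 / (0.025981 + 0.001429) = 30.71 kN.
Moment equilibrium about A: M_A = Σ(load moments about A) − R_B·L = 427.5 − 30.71×9.5 = 135.7 kN·m.

M_A = 135.7 kN·m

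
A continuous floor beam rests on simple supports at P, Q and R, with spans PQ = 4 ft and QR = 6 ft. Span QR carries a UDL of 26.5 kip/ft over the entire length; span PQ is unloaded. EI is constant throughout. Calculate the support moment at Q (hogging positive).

M_Q = 71.55 kip·ft

Insert a hinge at Q; M_Q is the redundant, and each span becomes simply supported.
End slopes at the hinge Q, treating each span as simply supported:
  span QR: UDL 26.5: wL³/(24EI) = 238.5/EI
  relative rotation θ_0 = (0 + 238.5)/EI = 238.5/EI
A unit hogging moment at Q produces rotation L₁/(3EI) + L₂/(3EI) = 3.333/EI.
Compatibility: M_Q·(L₁+L₂)/(3EI) = θ_0, giving M_Q = 71.55 kip·ft (hogging).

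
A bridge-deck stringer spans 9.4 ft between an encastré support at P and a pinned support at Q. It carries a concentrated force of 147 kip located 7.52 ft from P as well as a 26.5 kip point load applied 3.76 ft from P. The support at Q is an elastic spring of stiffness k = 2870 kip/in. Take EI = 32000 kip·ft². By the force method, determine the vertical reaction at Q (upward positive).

Release the roller at Q. Primary structure: cantilever fixed at P.
Free-end deflection of the primary structure under the applied loading (downward +):
  point load 147 at a = 7.52: Pa²(3L − a)/(6EI) = 28652/EI
  point load 26.5 at a = 3.76: Pa²(3L − a)/(6EI) = 1526/EI
  δ_0 = 30178/EI
Flexibility coefficient — unit upward force at Q: δ_{QQ} = L³/(3EI) = 276.9/EI.
With EI = 32000 kip·ft²: δ_0 = 0.94306 ft and δ_{QQ} = 0.008652 ft/kip.
Compatibility — the spring shortens by R_Q/k under the reaction it provides: δ_0 − R_Q·δ_{QQ} = R_Q/k. With 1/k = 1/(2870×12) ft/kip = 0.000029 ft/kip, R_Q = δ_0 / (δ_{QQ} + 1/k) = 0.94306 / (0.008652 + 0.000029) = 108.6 kip.

R_Q = 108.6 kip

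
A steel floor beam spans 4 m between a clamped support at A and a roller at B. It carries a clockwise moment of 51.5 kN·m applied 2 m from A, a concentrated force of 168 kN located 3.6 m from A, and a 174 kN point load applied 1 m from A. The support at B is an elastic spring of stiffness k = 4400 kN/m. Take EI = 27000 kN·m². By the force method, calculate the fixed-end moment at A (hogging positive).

M_A = 295 kN·m

Choose R_B as the redundant. The primary structure is the cantilever fixed at A.
Deflection at B on the released cantilever, summing each load's contribution:
  clockwise couple 51.5 at a = 2: M₀a(2L − a)/(2EI) = 309/EI
  point load 168 at a = 3.6: Pa²(3L − a)/(6EI) = 3048/EI
  point load 174 at a = 1: Pa²(3L − a)/(6EI) = 319/EI
  δ_0 = 3676/EI
Tip deflection under a unit load at B: L³/(3EI) = 21.33/EI.
With EI = 27000 kN·m²: δ_0 = 0.13616 m and δ_{BB} = 0.00079 m/kN.
Compatibility — the spring shortens by R_B/k under the reaction it provides: δ_0 − R_B·δ_{BB} = R_B/k. With 1/k = 0.000227 m/kN, R_B = δ_0 / (δ_{BB} + 1/k) = 0.13616 / (0.00079 + 0.000227) = 133.8 kN.
Moment equilibrium about A: M_A = Σ(load moments about A) − R_B·L = 830.3 − 133.8×4 = 295 kN·m.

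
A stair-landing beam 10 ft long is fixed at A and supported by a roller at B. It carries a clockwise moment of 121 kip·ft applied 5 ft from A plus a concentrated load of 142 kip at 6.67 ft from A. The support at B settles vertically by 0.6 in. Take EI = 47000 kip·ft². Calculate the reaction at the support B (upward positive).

Choose R_B as the redundant. The primary structure is the cantilever fixed at A.
Downward deflection at the released point B due to the loads:
  clockwise couple 121 at a = 5: M₀a(2L − a)/(2EI) = 4538/EI
  point load 142 at a = 6.67: Pa²(3L − a)/(6EI) = 24564/EI
  δ_0 = 29102/EI
Tip deflection under a unit load at B: L³/(3EI) = 333.3/EI.
With EI = 47000 kip·ft²: δ_0 = 0.61919 ft and δ_{BB} = 0.007092 ft/kip.
Compatibility — the beam at B must follow the support down by 0.05 ft: δ_0 − R_B·δ_{BB} = 0.05, so R_B = (0.61919 − 0.05)/0.007092 = 80.26 kip.

R_B = 80.26 kip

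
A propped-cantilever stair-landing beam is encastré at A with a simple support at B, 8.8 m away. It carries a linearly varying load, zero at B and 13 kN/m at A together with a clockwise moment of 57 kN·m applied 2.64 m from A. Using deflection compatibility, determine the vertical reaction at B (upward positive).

Release the roller at B. Primary structure: cantilever fixed at A.
Downward deflection at the released point B due to the loads:
  triangular load, peak 13 at the fixed end: w₀L⁴/(30EI) = 2599/EI
  clockwise couple 57 at a = 2.64: M₀a(2L − a)/(2EI) = 1126/EI
  δ_0 = 3724/EI
Tip deflection under a unit load at B: L³/(3EI) = 227.2/EI.
The prop prevents deflection at B: R_B = δ_0/δ_{BB} = 3724/227.2 = 16.4 kN.

R_B = 16.4 kN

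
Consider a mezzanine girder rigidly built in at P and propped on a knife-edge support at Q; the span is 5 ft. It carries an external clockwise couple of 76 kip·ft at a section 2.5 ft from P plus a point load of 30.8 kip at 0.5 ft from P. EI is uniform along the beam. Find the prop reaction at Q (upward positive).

R_Q = 17.55 kip

Release the roller at Q. Primary structure: cantilever fixed at P.
Deflection at Q on the released cantilever, summing each load's contribution:
  clockwise couple 76 at a = 2.5: M₀a(2L − a)/(2EI) = 712.5/EI
  point load 30.8 at a = 0.5: Pa²(3L − a)/(6EI) = 18.61/EI
  δ_0 = 731.1/EI
Tip deflection under a unit load at Q: L³/(3EI) = 41.67/EI.
The prop prevents deflection at Q: R_Q = δ_0/δ_{QQ} = 731.1/41.67 = 17.55 kip.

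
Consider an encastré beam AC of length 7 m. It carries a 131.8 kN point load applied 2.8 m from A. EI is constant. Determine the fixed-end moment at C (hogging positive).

Take the two fixed-end moments M_A, M_C as redundants; the released structure is the simple span AC.
Simple-span end rotations at A and C under the given loads:
  at A: point load 131.8 at a = 2.8: Pab(L + b)/(6LEI) = 413.3/EI
  at C: point load 131.8 at a = 2.8: Pab(L + a)/(6LEI) = 361.7/EI
  θ_A0 = 413.3/EI,  θ_C0 = 361.7/EI
Flexibility coefficients: a unit moment at one end gives L/(3EI) there and L/(6EI) at the far end, so f₁₁ = f₂₂ = 2.333/EI and f₁₂ = f₂₁ = 1.167/EI.
Compatibility — zero rotation at each built-in end:
  2.333 M_A + 1.167 M_C = 413.3
  1.167 M_A + 2.333 M_C = 361.7
Solving the pair gives M_A = 132.9 kN·m and M_C = 88.57 kN·m (hogging).

M_C = 88.57 kN·m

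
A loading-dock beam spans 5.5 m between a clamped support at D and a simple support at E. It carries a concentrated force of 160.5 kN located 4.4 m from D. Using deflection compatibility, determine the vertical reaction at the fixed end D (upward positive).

R_D = 47.51 kN

Remove the prop at E; the released (primary) structure is a cantilever built in at D.
Primary-structure tip deflection at E by superposition:
  point load 160.5 at a = 4.4: Pa²(3L − a)/(6EI) = 6266/EI
Tip deflection under a unit load at E: L³/(3EI) = 55.46/EI.
Compatibility at E: δ_0 − R_E·δ_{EE} = 0, so R_E = 6266/55.46 = 113 kN.
Vertical equilibrium: R_D = ΣP − R_E = 160.5 − 113 = 47.51 kN.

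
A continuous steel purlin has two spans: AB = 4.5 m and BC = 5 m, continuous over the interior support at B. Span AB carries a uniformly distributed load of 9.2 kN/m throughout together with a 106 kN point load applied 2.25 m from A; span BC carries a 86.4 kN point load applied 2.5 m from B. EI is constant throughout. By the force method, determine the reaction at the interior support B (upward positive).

R_B = 157.4 kN

Take M_B as the redundant. Released structure: two simple spans AB and BC with a hinge at B.
Discontinuity in slope at B on the released structure — sum the simple-span end rotations:
  span AB: UDL 9.2: wL³/(24EI) = 34.93/EI
  span AB: point load 106 at a = 2.25: Pab(L + a)/(6LEI) = 134.2/EI
  span BC: point load 86.4 at a = 2.5: Pab(L + b)/(6LEI) = 135/EI
  relative rotation θ_0 = (169.1 + 135)/EI = 304.1/EI
A unit hogging moment at B produces rotation L₁/(3EI) + L₂/(3EI) = 3.167/EI.
Slope continuity at B: θ_0 = M_B·3.167/EI, so M_B = 304.1/3.167 = 96.03 kN·m (hogging).
Span AB, ΣM about A with M_B applied at B: R_B^{AB}·4.5 = 331.6 + 96.03, so R_B^{AB} = 95.04 kN and R_A = 147.4 − 95.04 = 52.36 kN.
Span BC, ΣM about C: R_B^{BC}·5 = 216 + 96.03, so R_B^{BC} = 62.41 kN and R_C = 86.4 − 62.41 = 23.99 kN.
R_B = 95.04 + 62.41 = 157.4 kN.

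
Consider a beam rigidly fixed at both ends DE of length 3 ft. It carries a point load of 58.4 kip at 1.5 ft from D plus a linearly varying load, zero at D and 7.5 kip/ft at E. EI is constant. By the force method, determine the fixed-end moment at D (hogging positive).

Release both end moments; the primary structure is a simply-supported span DE with redundants M_D and M_E.
On the primary (simply-supported) span, the end slopes from the loading are:
  at D: point load 58.4 at a = 1.5: Pab(L + b)/(6LEI) = 32.85/EI
  at E: point load 58.4 at a = 1.5: Pab(L + a)/(6LEI) = 32.85/EI
  at D: triangular load, peak 7.5: 7w₀L³/(360EI) = 3.938/EI
  at E: triangular load, peak 7.5: w₀L³/(45EI) = 4.5/EI
  θ_D0 = 36.79/EI,  θ_E0 = 37.35/EI
Flexibility coefficients: a unit moment at one end gives L/(3EI) there and L/(6EI) at the far end, so f₁₁ = f₂₂ = 1/EI and f₁₂ = f₂₁ = 0.5/EI.
Compatibility — zero rotation at each built-in end:
  1 M_D + 0.5 M_E = 36.79
  0.5 M_D + 1 M_E = 37.35
Solving the pair gives M_D = 24.15 kip·ft and M_E = 25.27 kip·ft (hogging).

M_D = 24.15 kip·ft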